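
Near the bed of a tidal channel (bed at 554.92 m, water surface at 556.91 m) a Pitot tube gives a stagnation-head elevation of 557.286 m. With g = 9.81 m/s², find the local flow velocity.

Near the bed, under hydrostatic conditions, the piezometric head (z + ψ) equals the free-surface elevation, 556.91 m.
Velocity head = total − piezometric = 557.286 − 556.91 = 0.376 m.
v = √(2g·h_v) = √(2 × 9.81 × 0.376) = 2.72 m/s.

v ≈ 2.72 m/s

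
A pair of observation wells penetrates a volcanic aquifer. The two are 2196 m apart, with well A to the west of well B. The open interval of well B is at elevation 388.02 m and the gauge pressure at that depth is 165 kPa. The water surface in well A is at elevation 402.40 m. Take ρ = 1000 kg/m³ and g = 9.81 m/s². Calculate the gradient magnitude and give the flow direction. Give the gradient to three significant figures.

i ≈ 0.00111; groundwater flows toward the west

Pressure head at well B: ψ = P/(ρg) = 165×1000 / (1000 × 9.81) = 16.82 m.
Total head at well B: h = z + ψ = 388.02 + 16.82 = 404.84 m.
Total head at well A: h = 402.40 m (water level in the piezometer is the total head).
Head difference: h(well B) − h(well A) = 404.84 − 402.40 = 2.44 m.
Hydraulic gradient: i = |Δh| / L = 2.44 / 2196 = 0.00111.
Flow is from higher to lower head: from well B toward well A, i.e. toward the west.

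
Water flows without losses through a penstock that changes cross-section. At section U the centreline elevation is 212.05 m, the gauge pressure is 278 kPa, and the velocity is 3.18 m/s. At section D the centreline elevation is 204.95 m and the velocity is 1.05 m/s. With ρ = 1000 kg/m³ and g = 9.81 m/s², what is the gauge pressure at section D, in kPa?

P₂ ≈ 352 kPa

Pressure head at U: ψ₁ = P₁/(ρg) = 278×1000 / (1000 × 9.81) = 28.34 m.
Velocity heads: v₁²/2g = 3.18²/19.62 = 0.515 m; v₂²/2g = 1.05²/19.62 = 0.056 m.
Total head H = z₁ + ψ₁ + v₁²/2g = 212.05 + 28.34 + 0.515 = 240.91 m.
ψ₂ = H − z₂ − v₂²/2g = 240.91 − 204.95 − 0.056 = 35.90 m.
P₂ = ρgψ₂ = 1000 × 9.81 × 35.90 ≈ 352 kPa.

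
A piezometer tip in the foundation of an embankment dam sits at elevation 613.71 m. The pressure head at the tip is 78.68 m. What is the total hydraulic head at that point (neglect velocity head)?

h ≈ 692.39 m

h = z + ψ = 613.71 + 78.68 = 692.39 m.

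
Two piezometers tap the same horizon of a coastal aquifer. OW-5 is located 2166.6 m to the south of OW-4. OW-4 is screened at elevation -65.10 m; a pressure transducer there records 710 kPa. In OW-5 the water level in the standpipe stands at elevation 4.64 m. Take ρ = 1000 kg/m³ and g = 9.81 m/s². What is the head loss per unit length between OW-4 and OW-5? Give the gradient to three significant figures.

i ≈ 0.00122 m/m

Pressure head at OW-4: ψ = P/(ρg) = 710×1000 / (1000 × 9.81) = 72.38 m.
Total head at OW-4: h = z + ψ = -65.10 + 72.38 = 7.28 m.
Total head at OW-5: h = 4.64 m (water level in the piezometer is the total head).
Head difference: h(OW-4) − h(OW-5) = 7.28 − 4.64 = 2.64 m.
Hydraulic gradient: i = |Δh| / L = 2.64 / 2166.6 = 0.00122.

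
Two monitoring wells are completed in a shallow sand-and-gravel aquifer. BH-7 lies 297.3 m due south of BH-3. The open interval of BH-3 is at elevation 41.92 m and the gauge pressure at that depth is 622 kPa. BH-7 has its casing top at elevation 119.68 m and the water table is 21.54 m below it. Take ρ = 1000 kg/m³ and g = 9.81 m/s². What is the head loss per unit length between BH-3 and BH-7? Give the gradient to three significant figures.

Pressure head at BH-3: ψ = P/(ρg) = 622×1000 / (1000 × 9.81) = 63.40 m.
Total head at BH-3: h = z + ψ = 41.92 + 63.40 = 105.32 m.
Total head at BH-7: h = 119.68 − 21.54 = 98.14 m.
Head difference: h(BH-3) − h(BH-7) = 105.32 − 98.14 = 7.18 m.
Hydraulic gradient: i = |Δh| / L = 7.18 / 297.3 = 0.0242.

i ≈ 0.0242 m/m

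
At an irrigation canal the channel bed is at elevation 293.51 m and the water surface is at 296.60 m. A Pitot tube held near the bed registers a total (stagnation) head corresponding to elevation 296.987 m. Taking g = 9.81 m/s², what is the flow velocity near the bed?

Near the bed, under hydrostatic conditions, the piezometric head (z + ψ) equals the free-surface elevation, 296.60 m.
Velocity head = total − piezometric = 296.987 − 296.60 = 0.387 m.
v = √(2g·h_v) = √(2 × 9.81 × 0.387) = 2.76 m/s.

v ≈ 2.76 m/s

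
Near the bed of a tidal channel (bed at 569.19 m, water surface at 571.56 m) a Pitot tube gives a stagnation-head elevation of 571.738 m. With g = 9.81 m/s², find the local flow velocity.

v ≈ 1.87 m/s

Near the bed, under hydrostatic conditions, the piezometric head (z + ψ) equals the free-surface elevation, 571.56 m.
Velocity head = total − piezometric = 571.738 − 571.56 = 0.178 m.
v = √(2g·h_v) = √(2 × 9.81 × 0.178) = 1.87 m/s.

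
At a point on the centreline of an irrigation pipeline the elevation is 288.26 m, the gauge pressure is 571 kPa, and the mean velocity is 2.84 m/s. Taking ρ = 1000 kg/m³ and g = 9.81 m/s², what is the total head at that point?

h ≈ 346.88 m

Pressure head ψ = P/(ρg) = 571×1000 / (1000 × 9.81) = 58.21 m.
Velocity head = v²/(2g) = 2.84² / (2 × 9.81) = 0.411 m.
h = z + ψ + v²/(2g) = 288.26 + 58.21 + 0.411 = 346.88 m.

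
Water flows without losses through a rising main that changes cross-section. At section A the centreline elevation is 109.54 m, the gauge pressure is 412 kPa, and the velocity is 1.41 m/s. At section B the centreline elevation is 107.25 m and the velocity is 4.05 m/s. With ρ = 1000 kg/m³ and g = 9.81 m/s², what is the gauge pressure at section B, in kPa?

P₂ ≈ 427 kPa

Pressure head at A: ψ₁ = P₁/(ρg) = 412×1000 / (1000 × 9.81) = 42.00 m.
Velocity heads: v₁²/2g = 1.41²/19.62 = 0.101 m; v₂²/2g = 4.05²/19.62 = 0.836 m.
Total head H = z₁ + ψ₁ + v₁²/2g = 109.54 + 42.00 + 0.101 = 151.64 m.
ψ₂ = H − z₂ − v₂²/2g = 151.64 − 107.25 − 0.836 = 43.55 m.
P₂ = ρgψ₂ = 1000 × 9.81 × 43.55 ≈ 427 kPa.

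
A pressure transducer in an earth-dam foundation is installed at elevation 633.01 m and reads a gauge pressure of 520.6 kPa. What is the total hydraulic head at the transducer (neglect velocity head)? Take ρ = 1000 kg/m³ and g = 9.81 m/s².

h ≈ 686.08 m

ψ = P/(ρg) = 520.6×1000 / (1000 × 9.81) = 53.07 m.
h = z + ψ = 633.01 + 53.07 = 686.08 m.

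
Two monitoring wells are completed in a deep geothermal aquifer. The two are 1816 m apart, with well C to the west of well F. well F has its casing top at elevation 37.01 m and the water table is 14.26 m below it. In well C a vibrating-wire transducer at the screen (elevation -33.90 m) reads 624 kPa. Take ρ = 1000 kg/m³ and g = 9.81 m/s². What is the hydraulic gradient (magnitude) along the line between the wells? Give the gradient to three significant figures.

Total head at well F: h = 37.01 − 14.26 = 22.75 m.
Pressure head at well C: ψ = P/(ρg) = 624×1000 / (1000 × 9.81) = 63.61 m.
Total head at well C: h = z + ψ = -33.90 + 63.61 = 29.71 m.
Head difference: h(well F) − h(well C) = 22.75 − 29.71 = -6.96 m.
Hydraulic gradient: i = |Δh| / L = 6.96 / 1816 = 0.00383.

i ≈ 0.00383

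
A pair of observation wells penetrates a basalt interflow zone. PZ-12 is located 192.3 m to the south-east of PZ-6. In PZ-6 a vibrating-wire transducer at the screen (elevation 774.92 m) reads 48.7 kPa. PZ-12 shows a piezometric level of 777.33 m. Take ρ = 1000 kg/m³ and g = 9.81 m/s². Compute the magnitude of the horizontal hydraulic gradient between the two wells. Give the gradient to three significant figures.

Pressure head at PZ-6: ψ = P/(ρg) = 48.7×1000 / (1000 × 9.81) = 4.96 m.
Total head at PZ-6: h = z + ψ = 774.92 + 4.96 = 779.88 m.
Total head at PZ-12: h = 777.33 m (water level in the piezometer is the total head).
Head difference: h(PZ-6) − h(PZ-12) = 779.88 − 777.33 = 2.55 m.
Hydraulic gradient: i = |Δh| / L = 2.55 / 192.3 = 0.0133.

i ≈ 0.0133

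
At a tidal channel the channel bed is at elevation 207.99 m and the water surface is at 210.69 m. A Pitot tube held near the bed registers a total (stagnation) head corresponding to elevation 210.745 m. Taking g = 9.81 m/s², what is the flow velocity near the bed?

Near the bed, under hydrostatic conditions, the piezometric head (z + ψ) equals the free-surface elevation, 210.69 m.
Velocity head = total − piezometric = 210.745 − 210.69 = 0.055 m.
v = √(2g·h_v) = √(2 × 9.81 × 0.055) = 1.04 m/s.

v ≈ 1.04 m/s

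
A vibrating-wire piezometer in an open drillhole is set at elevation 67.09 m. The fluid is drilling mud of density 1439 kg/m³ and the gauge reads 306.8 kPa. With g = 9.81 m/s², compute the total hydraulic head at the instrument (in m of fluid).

ψ = P/(ρg) = 306.8×1000 / (1439 × 9.81) = 21.73 m.
h = z + ψ = 67.09 + 21.73 = 88.82 m.

h ≈ 88.82 m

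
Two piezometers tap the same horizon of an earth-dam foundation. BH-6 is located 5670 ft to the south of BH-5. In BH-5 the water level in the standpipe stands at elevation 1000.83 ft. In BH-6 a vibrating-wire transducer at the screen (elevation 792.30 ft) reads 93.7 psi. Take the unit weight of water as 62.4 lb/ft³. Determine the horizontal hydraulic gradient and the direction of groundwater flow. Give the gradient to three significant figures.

Total head at BH-5: h = 1000.83 ft (water level in the piezometer is the total head).
Pressure head at BH-6: ψ = 144·P/γ = 144 × 93.7 / 62.4 = 216.23 ft.
Total head at BH-6: h = z + ψ = 792.30 + 216.23 = 1008.53 ft.
Head difference: h(BH-5) − h(BH-6) = 1000.83 − 1008.53 = -7.70 ft.
Hydraulic gradient: i = |Δh| / L = 7.70 / 5670 = 0.00136.
Flow is from higher to lower head: from BH-6 toward BH-5, i.e. toward the north.

i ≈ 0.00136; groundwater flows toward the north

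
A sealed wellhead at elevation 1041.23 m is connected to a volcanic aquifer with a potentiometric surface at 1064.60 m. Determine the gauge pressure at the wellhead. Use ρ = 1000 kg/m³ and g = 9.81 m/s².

Head above the cap: Δh = 1064.60 − 1041.23 = 23.37 m.
P = ρgΔh = 1000 × 9.81 × 23.37 = 229260 Pa ≈ 229 kPa.

P ≈ 229 kPa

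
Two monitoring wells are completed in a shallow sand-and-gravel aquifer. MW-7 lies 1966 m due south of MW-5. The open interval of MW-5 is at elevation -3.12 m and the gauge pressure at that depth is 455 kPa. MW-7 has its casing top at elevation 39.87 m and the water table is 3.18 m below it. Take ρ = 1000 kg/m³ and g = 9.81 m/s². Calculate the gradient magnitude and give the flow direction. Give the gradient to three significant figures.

i ≈ 0.00334; groundwater flows toward the south

Pressure head at MW-5: ψ = P/(ρg) = 455×1000 / (1000 × 9.81) = 46.38 m.
Total head at MW-5: h = z + ψ = -3.12 + 46.38 = 43.26 m.
Total head at MW-7: h = 39.87 − 3.18 = 36.69 m.
Head difference: h(MW-5) − h(MW-7) = 43.26 − 36.69 = 6.57 m.
Hydraulic gradient: i = |Δh| / L = 6.57 / 1966 = 0.00334.
Flow is from higher to lower head: from MW-5 toward MW-7, i.e. toward the south.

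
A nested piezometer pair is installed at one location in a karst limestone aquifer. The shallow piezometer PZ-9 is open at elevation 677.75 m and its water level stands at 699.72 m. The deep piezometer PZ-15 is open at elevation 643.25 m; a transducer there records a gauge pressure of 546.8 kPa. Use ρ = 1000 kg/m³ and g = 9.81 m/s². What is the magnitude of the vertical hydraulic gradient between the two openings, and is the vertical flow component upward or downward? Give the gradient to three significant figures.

|i_v| ≈ 0.0212; vertical flow is downward

Total head at PZ-9: h = 699.72 m (water level in the standpipe).
Pressure head at PZ-15: ψ = P/(ρg) = 546.8×1000 / (1000 × 9.81) = 55.74 m.
Total head at PZ-15: h = z + ψ = 643.25 + 55.74 = 698.99 m.
Δh = h(PZ-9) − h(PZ-15) = 699.72 − 698.99 = 0.73 m.
Vertical separation Δz = 677.75 − 643.25 = 34.50 m.
|i_v| = |Δh| / Δz = 0.73 / 34.50 = 0.0212.
Head is higher in the shallow piezometer, so vertical flow is downward (recharge condition).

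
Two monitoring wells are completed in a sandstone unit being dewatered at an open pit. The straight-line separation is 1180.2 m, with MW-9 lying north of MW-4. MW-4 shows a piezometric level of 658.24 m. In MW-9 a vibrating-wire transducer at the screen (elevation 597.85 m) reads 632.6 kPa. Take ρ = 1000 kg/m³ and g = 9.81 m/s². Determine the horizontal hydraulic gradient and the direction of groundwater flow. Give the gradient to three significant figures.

i ≈ 0.00347; groundwater flows toward the south

Total head at MW-4: h = 658.24 m (water level in the piezometer is the total head).
Pressure head at MW-9: ψ = P/(ρg) = 632.6×1000 / (1000 × 9.81) = 64.49 m.
Total head at MW-9: h = z + ψ = 597.85 + 64.49 = 662.34 m.
Head difference: h(MW-4) − h(MW-9) = 658.24 − 662.34 = -4.10 m.
Hydraulic gradient: i = |Δh| / L = 4.10 / 1180.2 = 0.00347.
Flow is from higher to lower head: from MW-9 toward MW-4, i.e. toward the south.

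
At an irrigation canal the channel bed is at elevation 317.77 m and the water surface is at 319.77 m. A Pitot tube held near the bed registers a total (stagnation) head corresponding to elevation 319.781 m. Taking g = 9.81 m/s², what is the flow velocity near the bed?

Near the bed, under hydrostatic conditions, the piezometric head (z + ψ) equals the free-surface elevation, 319.77 m.
Velocity head = total − piezometric = 319.781 − 319.77 = 0.011 m.
v = √(2g·h_v) = √(2 × 9.81 × 0.011) = 0.465 m/s.

v ≈ 0.465 m/s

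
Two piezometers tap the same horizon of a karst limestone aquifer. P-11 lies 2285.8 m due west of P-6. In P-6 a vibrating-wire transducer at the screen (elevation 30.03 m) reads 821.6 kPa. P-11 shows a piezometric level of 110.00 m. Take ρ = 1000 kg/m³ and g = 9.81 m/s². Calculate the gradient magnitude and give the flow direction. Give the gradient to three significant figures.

Pressure head at P-6: ψ = P/(ρg) = 821.6×1000 / (1000 × 9.81) = 83.75 m.
Total head at P-6: h = z + ψ = 30.03 + 83.75 = 113.78 m.
Total head at P-11: h = 110.00 m (water level in the piezometer is the total head).
Head difference: h(P-6) − h(P-11) = 113.78 − 110.00 = 3.78 m.
Hydraulic gradient: i = |Δh| / L = 3.78 / 2285.8 = 0.00165.
Flow is from higher to lower head: from P-6 toward P-11, i.e. toward the west.

i ≈ 0.00165; groundwater flows toward the west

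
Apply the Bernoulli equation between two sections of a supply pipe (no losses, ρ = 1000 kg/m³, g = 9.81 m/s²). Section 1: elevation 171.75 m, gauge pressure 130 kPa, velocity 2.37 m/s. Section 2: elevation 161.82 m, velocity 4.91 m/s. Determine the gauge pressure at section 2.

P₂ ≈ 218 kPa

Pressure head at 1: ψ₁ = P₁/(ρg) = 130×1000 / (1000 × 9.81) = 13.25 m.
Velocity heads: v₁²/2g = 2.37²/19.62 = 0.286 m; v₂²/2g = 4.91²/19.62 = 1.229 m.
Total head H = z₁ + ψ₁ + v₁²/2g = 171.75 + 13.25 + 0.286 = 185.29 m.
ψ₂ = H − z₂ − v₂²/2g = 185.29 − 161.82 − 1.229 = 22.24 m.
P₂ = ρgψ₂ = 1000 × 9.81 × 22.24 ≈ 218 kPa.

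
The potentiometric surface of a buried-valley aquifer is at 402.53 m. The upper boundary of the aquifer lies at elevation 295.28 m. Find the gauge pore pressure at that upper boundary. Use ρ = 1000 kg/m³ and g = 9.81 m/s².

Pressure head at the aquifer top: ψ = h − z = 402.53 − 295.28 = 107.25 m.
P = ρgψ = 1000 × 9.81 × 107.25 = 1052122 Pa ≈ 1050 kPa.

P ≈ 1050 kPa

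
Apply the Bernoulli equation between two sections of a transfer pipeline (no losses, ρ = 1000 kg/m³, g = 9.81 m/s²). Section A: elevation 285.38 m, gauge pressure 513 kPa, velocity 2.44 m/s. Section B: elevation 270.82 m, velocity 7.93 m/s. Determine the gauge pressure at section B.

Pressure head at A: ψ₁ = P₁/(ρg) = 513×1000 / (1000 × 9.81) = 52.29 m.
Velocity heads: v₁²/2g = 2.44²/19.62 = 0.303 m; v₂²/2g = 7.93²/19.62 = 3.205 m.
Total head H = z₁ + ψ₁ + v₁²/2g = 285.38 + 52.29 + 0.303 = 337.97 m.
ψ₂ = H − z₂ − v₂²/2g = 337.97 − 270.82 − 3.205 = 63.95 m.
P₂ = ρgψ₂ = 1000 × 9.81 × 63.95 ≈ 627 kPa.

P₂ ≈ 627 kPa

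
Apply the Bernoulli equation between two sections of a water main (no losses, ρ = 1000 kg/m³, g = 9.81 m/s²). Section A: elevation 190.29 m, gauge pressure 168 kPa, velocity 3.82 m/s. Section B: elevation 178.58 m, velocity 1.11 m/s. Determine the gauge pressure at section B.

Pressure head at A: ψ₁ = P₁/(ρg) = 168×1000 / (1000 × 9.81) = 17.13 m.
Velocity heads: v₁²/2g = 3.82²/19.62 = 0.744 m; v₂²/2g = 1.11²/19.62 = 0.063 m.
Total head H = z₁ + ψ₁ + v₁²/2g = 190.29 + 17.13 + 0.744 = 208.16 m.
ψ₂ = H − z₂ − v₂²/2g = 208.16 − 178.58 − 0.063 = 29.52 m.
P₂ = ρgψ₂ = 1000 × 9.81 × 29.52 ≈ 290 kPa.

P₂ ≈ 290 kPa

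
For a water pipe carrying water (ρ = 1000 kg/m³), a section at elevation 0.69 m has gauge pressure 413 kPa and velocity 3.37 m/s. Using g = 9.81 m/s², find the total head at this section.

h ≈ 43.37 m

Pressure head ψ = P/(ρg) = 413×1000 / (1000 × 9.81) = 42.10 m.
Velocity head = v²/(2g) = 3.37² / (2 × 9.81) = 0.579 m.
h = z + ψ + v²/(2g) = 0.69 + 42.10 + 0.579 = 43.37 m.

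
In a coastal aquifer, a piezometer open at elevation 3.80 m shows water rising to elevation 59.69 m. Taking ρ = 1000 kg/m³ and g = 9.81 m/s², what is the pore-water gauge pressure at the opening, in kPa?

Pressure head ψ = h − z = 59.69 − 3.80 = 55.89 m.
P = ρgψ = 1000 × 9.81 × 55.89 = 548281 Pa ≈ 548 kPa.

P ≈ 548 kPa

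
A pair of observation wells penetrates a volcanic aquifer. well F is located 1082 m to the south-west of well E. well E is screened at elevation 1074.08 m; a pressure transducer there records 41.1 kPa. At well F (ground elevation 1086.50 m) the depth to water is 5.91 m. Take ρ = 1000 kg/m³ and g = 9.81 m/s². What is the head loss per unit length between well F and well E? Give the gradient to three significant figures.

Pressure head at well E: ψ = P/(ρg) = 41.1×1000 / (1000 × 9.81) = 4.19 m.
Total head at well E: h = z + ψ = 1074.08 + 4.19 = 1078.27 m.
Total head at well F: h = 1086.50 − 5.91 = 1080.59 m.
Head difference: h(well E) − h(well F) = 1078.27 − 1080.59 = -2.32 m.
Hydraulic gradient: i = |Δh| / L = 2.32 / 1082 = 0.00214.

i ≈ 0.00214 m/m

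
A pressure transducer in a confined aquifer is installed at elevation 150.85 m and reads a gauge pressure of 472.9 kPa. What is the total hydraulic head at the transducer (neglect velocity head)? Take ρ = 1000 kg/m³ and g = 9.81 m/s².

ψ = P/(ρg) = 472.9×1000 / (1000 × 9.81) = 48.21 m.
h = z + ψ = 150.85 + 48.21 = 199.06 m.

h ≈ 199.06 m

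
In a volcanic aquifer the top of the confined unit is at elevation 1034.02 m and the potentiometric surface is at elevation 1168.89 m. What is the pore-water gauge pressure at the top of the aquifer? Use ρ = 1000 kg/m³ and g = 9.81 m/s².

P ≈ 1320 kPa

Pressure head at the aquifer top: ψ = h − z = 1168.89 − 1034.02 = 134.87 m.
P = ρgψ = 1000 × 9.81 × 134.87 = 1323075 Pa ≈ 1320 kPa.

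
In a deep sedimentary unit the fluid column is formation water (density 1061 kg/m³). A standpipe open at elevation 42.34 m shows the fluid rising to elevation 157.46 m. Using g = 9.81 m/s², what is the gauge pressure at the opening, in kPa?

Pressure head ψ = h − z = 157.46 − 42.34 = 115.12 m.
P = ρgψ = 1061 × 9.81 × 115.12 = 1198216 Pa ≈ 1200 kPa.

P ≈ 1200 kPa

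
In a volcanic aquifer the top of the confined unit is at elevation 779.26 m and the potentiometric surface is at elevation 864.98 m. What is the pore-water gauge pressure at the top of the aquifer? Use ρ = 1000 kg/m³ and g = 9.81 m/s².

P ≈ 841 kPa

Pressure head at the aquifer top: ψ = h − z = 864.98 − 779.26 = 85.72 m.
P = ρgψ = 1000 × 9.81 × 85.72 = 840913 Pa ≈ 841 kPa.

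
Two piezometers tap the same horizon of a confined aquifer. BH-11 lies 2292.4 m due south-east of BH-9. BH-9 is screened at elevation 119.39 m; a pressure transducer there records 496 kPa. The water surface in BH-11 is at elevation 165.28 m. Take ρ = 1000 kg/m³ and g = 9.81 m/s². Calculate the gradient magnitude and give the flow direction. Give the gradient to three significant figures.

Pressure head at BH-9: ψ = P/(ρg) = 496×1000 / (1000 × 9.81) = 50.56 m.
Total head at BH-9: h = z + ψ = 119.39 + 50.56 = 169.95 m.
Total head at BH-11: h = 165.28 m (water level in the piezometer is the total head).
Head difference: h(BH-9) − h(BH-11) = 169.95 − 165.28 = 4.67 m.
Hydraulic gradient: i = |Δh| / L = 4.67 / 2292.4 = 0.00204.
Flow is from higher to lower head: from BH-9 toward BH-11, i.e. toward the south-east.

i ≈ 0.00204; groundwater flows toward the south-east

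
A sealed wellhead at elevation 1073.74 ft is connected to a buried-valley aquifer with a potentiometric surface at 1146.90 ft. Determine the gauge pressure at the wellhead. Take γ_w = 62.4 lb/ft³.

P ≈ 31.7 psi

Head above the cap: Δh = 1146.90 − 1073.74 = 73.16 ft.
P = γΔh/144 = 62.4 × 73.16 / 144 = 31.7 psi.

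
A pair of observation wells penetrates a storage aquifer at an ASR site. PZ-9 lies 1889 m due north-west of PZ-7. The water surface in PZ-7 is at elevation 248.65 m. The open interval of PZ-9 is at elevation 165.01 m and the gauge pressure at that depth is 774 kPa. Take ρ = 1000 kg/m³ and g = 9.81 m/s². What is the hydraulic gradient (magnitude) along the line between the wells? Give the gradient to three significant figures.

Total head at PZ-7: h = 248.65 m (water level in the piezometer is the total head).
Pressure head at PZ-9: ψ = P/(ρg) = 774×1000 / (1000 × 9.81) = 78.90 m.
Total head at PZ-9: h = z + ψ = 165.01 + 78.90 = 243.91 m.
Head difference: h(PZ-7) − h(PZ-9) = 248.65 − 243.91 = 4.74 m.
Hydraulic gradient: i = |Δh| / L = 4.74 / 1889 = 0.00251.

i ≈ 0.00251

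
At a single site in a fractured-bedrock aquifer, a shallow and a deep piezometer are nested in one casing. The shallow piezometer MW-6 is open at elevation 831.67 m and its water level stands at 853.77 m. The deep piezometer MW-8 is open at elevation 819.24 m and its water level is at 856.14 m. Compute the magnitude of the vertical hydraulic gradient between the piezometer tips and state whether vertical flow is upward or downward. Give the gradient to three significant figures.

Total head at MW-6: h = 853.77 m (water level in the standpipe).
Total head at MW-8: h = 856.14 m.
Δh = h(MW-6) − h(MW-8) = 853.77 − 856.14 = -2.37 m.
Vertical separation Δz = 831.67 − 819.24 = 12.43 m.
|i_v| = |Δh| / Δz = 2.37 / 12.43 = 0.191.
Head is higher in the deep piezometer, so vertical flow is upward (discharge condition).

|i_v| ≈ 0.191; vertical flow is upward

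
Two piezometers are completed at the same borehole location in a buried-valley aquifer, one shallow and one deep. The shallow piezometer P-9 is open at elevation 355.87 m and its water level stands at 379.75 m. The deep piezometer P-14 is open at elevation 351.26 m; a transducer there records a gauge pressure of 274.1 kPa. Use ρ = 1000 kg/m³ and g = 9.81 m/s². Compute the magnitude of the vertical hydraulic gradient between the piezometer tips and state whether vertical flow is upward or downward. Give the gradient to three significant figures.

|i_v| ≈ 0.119; vertical flow is downward

Total head at P-9: h = 379.75 m (water level in the standpipe).
Pressure head at P-14: ψ = P/(ρg) = 274.1×1000 / (1000 × 9.81) = 27.94 m.
Total head at P-14: h = z + ψ = 351.26 + 27.94 = 379.20 m.
Δh = h(P-9) − h(P-14) = 379.75 − 379.20 = 0.55 m.
Vertical separation Δz = 355.87 − 351.26 = 4.61 m.
|i_v| = |Δh| / Δz = 0.55 / 4.61 = 0.119.
Head is higher in the shallow piezometer, so vertical flow is downward (recharge condition).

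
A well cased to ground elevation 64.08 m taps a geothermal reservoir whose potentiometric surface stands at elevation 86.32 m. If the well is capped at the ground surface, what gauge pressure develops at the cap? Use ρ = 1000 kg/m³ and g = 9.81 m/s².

P ≈ 218 kPa

Head above the cap: Δh = 86.32 − 64.08 = 22.24 m.
P = ρgΔh = 1000 × 9.81 × 22.24 = 218174 Pa ≈ 218 kPa.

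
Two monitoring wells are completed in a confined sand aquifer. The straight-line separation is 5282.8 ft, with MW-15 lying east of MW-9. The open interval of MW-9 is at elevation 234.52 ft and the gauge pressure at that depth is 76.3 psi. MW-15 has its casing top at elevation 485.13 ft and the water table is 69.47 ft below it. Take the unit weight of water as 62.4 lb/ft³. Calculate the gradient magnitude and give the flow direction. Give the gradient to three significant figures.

Pressure head at MW-9: ψ = 144·P/γ = 144 × 76.3 / 62.4 = 176.08 ft.
Total head at MW-9: h = z + ψ = 234.52 + 176.08 = 410.60 ft.
Total head at MW-15: h = 485.13 − 69.47 = 415.66 ft.
Head difference: h(MW-9) − h(MW-15) = 410.60 − 415.66 = -5.06 ft.
Hydraulic gradient: i = |Δh| / L = 5.06 / 5282.8 = 0.000958.
Flow is from higher to lower head: from MW-15 toward MW-9, i.e. toward the west.

i ≈ 0.000958; groundwater flows toward the west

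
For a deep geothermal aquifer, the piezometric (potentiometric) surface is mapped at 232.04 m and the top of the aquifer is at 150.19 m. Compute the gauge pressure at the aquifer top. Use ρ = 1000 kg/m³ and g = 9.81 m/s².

P ≈ 803 kPa

Pressure head at the aquifer top: ψ = h − z = 232.04 − 150.19 = 81.85 m.
P = ρgψ = 1000 × 9.81 × 81.85 = 802948 Pa ≈ 803 kPa.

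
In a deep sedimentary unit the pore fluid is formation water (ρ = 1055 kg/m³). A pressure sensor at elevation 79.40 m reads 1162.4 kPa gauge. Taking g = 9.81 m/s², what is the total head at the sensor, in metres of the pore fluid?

ψ = P/(ρg) = 1162.4×1000 / (1055 × 9.81) = 112.31 m.
h = z + ψ = 79.40 + 112.31 = 191.71 m.

h ≈ 191.71 m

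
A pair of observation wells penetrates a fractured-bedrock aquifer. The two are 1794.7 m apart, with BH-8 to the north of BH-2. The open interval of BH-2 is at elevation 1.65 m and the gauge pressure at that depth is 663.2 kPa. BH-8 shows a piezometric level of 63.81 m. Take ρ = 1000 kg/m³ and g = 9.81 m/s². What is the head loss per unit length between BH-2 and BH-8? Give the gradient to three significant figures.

i ≈ 0.00303 m/m

Pressure head at BH-2: ψ = P/(ρg) = 663.2×1000 / (1000 × 9.81) = 67.60 m.
Total head at BH-2: h = z + ψ = 1.65 + 67.60 = 69.25 m.
Total head at BH-8: h = 63.81 m (water level in the piezometer is the total head).
Head difference: h(BH-2) − h(BH-8) = 69.25 − 63.81 = 5.44 m.
Hydraulic gradient: i = |Δh| / L = 5.44 / 1794.7 = 0.00303.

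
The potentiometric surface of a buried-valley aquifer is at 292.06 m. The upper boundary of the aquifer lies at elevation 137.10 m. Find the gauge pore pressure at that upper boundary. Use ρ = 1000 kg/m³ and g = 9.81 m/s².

P ≈ 1520 kPa

Pressure head at the aquifer top: ψ = h − z = 292.06 − 137.10 = 154.96 m.
P = ρgψ = 1000 × 9.81 × 154.96 = 1520158 Pa ≈ 1520 kPa.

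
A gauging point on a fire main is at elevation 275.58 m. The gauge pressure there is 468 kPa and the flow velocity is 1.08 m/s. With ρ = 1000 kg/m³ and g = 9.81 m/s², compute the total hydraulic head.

Pressure head ψ = P/(ρg) = 468×1000 / (1000 × 9.81) = 47.71 m.
Velocity head = v²/(2g) = 1.08² / (2 × 9.81) = 0.059 m.
h = z + ψ + v²/(2g) = 275.58 + 47.71 + 0.059 = 323.35 m.

h ≈ 323.35 m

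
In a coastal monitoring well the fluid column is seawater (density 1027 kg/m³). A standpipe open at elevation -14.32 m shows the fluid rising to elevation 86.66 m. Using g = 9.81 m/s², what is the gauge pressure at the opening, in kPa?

P ≈ 1020 kPa

Pressure head ψ = h − z = 86.66 − (-14.32) = 100.98 m.
P = ρgψ = 1027 × 9.81 × 100.98 = 1017360 Pa ≈ 1020 kPa.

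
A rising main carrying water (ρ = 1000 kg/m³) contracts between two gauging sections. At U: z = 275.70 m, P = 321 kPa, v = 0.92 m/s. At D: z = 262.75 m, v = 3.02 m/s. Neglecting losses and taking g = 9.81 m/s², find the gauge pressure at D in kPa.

Pressure head at U: ψ₁ = P₁/(ρg) = 321×1000 / (1000 × 9.81) = 32.72 m.
Velocity heads: v₁²/2g = 0.92²/19.62 = 0.043 m; v₂²/2g = 3.02²/19.62 = 0.465 m.
Total head H = z₁ + ψ₁ + v₁²/2g = 275.70 + 32.72 + 0.043 = 308.46 m.
ψ₂ = H − z₂ − v₂²/2g = 308.46 − 262.75 − 0.465 = 45.24 m.
P₂ = ρgψ₂ = 1000 × 9.81 × 45.24 ≈ 444 kPa.

P₂ ≈ 444 kPa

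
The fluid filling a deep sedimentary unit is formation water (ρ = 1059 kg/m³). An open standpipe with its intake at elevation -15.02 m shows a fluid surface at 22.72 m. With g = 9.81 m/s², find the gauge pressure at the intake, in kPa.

P ≈ 392 kPa

Pressure head ψ = h − z = 22.72 − (-15.02) = 37.74 m.
P = ρgψ = 1059 × 9.81 × 37.74 = 392073 Pa ≈ 392 kPa.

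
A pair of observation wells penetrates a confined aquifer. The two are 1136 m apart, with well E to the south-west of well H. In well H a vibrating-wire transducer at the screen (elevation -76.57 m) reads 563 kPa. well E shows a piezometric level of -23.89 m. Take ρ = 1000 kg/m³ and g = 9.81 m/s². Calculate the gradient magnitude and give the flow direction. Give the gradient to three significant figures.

Pressure head at well H: ψ = P/(ρg) = 563×1000 / (1000 × 9.81) = 57.39 m.
Total head at well H: h = z + ψ = -76.57 + 57.39 = -19.18 m.
Total head at well E: h = -23.89 m (water level in the piezometer is the total head).
Head difference: h(well H) − h(well E) = -19.18 − (-23.89) = 4.71 m.
Hydraulic gradient: i = |Δh| / L = 4.71 / 1136 = 0.00415.
Flow is from higher to lower head: from well H toward well E, i.e. toward the south-west.

i ≈ 0.00415; groundwater flows toward the south-west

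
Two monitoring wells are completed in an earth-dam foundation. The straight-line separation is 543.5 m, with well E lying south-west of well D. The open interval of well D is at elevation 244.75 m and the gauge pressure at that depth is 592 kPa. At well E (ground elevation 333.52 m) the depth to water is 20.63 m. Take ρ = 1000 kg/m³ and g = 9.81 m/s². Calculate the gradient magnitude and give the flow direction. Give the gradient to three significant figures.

Pressure head at well D: ψ = P/(ρg) = 592×1000 / (1000 × 9.81) = 60.35 m.
Total head at well D: h = z + ψ = 244.75 + 60.35 = 305.10 m.
Total head at well E: h = 333.52 − 20.63 = 312.89 m.
Head difference: h(well D) − h(well E) = 305.10 − 312.89 = -7.79 m.
Hydraulic gradient: i = |Δh| / L = 7.79 / 543.5 = 0.0143.
Flow is from higher to lower head: from well E toward well D, i.e. toward the north-east.

i ≈ 0.0143; groundwater flows toward the north-east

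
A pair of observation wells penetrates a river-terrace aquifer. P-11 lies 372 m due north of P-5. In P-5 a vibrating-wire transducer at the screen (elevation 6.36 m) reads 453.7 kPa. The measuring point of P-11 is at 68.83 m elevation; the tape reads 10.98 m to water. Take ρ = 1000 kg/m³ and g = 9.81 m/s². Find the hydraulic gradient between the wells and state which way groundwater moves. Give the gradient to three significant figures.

i ≈ 0.0141; groundwater flows toward the south

Pressure head at P-5: ψ = P/(ρg) = 453.7×1000 / (1000 × 9.81) = 46.25 m.
Total head at P-5: h = z + ψ = 6.36 + 46.25 = 52.61 m.
Total head at P-11: h = 68.83 − 10.98 = 57.85 m.
Head difference: h(P-5) − h(P-11) = 52.61 − 57.85 = -5.24 m.
Hydraulic gradient: i = |Δh| / L = 5.24 / 372 = 0.0141.
Flow is from higher to lower head: from P-11 toward P-5, i.e. toward the south.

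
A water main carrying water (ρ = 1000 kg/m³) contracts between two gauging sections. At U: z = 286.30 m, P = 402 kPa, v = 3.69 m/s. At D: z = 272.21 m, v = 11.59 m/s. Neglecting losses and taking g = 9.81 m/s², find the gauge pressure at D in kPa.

P₂ ≈ 480 kPa

Pressure head at U: ψ₁ = P₁/(ρg) = 402×1000 / (1000 × 9.81) = 40.98 m.
Velocity heads: v₁²/2g = 3.69²/19.62 = 0.694 m; v₂²/2g = 11.59²/19.62 = 6.846 m.
Total head H = z₁ + ψ₁ + v₁²/2g = 286.30 + 40.98 + 0.694 = 327.97 m.
ψ₂ = H − z₂ − v₂²/2g = 327.97 − 272.21 − 6.846 = 48.91 m.
P₂ = ρgψ₂ = 1000 × 9.81 × 48.91 ≈ 480 kPa.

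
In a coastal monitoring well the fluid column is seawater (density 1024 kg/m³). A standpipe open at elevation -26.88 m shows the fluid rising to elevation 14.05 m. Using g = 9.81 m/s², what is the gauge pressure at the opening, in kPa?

Pressure head ψ = h − z = 14.05 − (-26.88) = 40.93 m.
P = ρgψ = 1024 × 9.81 × 40.93 = 411160 Pa ≈ 411 kPa.

P ≈ 411 kPa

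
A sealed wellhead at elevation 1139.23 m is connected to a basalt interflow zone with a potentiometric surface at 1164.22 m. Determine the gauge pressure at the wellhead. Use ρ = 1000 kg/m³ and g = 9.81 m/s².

Head above the cap: Δh = 1164.22 − 1139.23 = 24.99 m.
P = ρgΔh = 1000 × 9.81 × 24.99 = 245152 Pa ≈ 245 kPa.

P ≈ 245 kPa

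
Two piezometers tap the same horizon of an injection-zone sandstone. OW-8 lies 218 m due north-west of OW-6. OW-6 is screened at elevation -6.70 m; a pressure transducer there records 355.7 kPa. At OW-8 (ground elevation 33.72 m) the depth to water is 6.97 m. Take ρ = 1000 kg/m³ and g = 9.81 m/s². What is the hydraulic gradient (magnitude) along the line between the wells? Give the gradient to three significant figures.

i ≈ 0.0129

Pressure head at OW-6: ψ = P/(ρg) = 355.7×1000 / (1000 × 9.81) = 36.26 m.
Total head at OW-6: h = z + ψ = -6.70 + 36.26 = 29.56 m.
Total head at OW-8: h = 33.72 − 6.97 = 26.75 m.
Head difference: h(OW-6) − h(OW-8) = 29.56 − 26.75 = 2.81 m.
Hydraulic gradient: i = |Δh| / L = 2.81 / 218 = 0.0129.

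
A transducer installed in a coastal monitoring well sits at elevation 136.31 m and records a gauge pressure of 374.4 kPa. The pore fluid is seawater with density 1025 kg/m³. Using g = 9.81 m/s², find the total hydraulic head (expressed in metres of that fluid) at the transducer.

h ≈ 173.54 m

ψ = P/(ρg) = 374.4×1000 / (1025 × 9.81) = 37.23 m.
h = z + ψ = 136.31 + 37.23 = 173.54 m.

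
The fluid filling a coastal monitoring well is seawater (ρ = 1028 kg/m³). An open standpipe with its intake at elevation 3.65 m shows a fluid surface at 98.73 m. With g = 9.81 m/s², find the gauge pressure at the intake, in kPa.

P ≈ 959 kPa

Pressure head ψ = h − z = 98.73 − 3.65 = 95.08 m.
P = ρgψ = 1028 × 9.81 × 95.08 = 958851 Pa ≈ 959 kPa.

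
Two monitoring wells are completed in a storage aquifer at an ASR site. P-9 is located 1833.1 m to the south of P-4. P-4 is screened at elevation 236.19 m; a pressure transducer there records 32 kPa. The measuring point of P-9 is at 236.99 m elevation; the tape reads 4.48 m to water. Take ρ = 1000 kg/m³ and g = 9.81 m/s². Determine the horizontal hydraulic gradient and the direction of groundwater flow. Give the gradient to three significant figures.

Pressure head at P-4: ψ = P/(ρg) = 32×1000 / (1000 × 9.81) = 3.26 m.
Total head at P-4: h = z + ψ = 236.19 + 3.26 = 239.45 m.
Total head at P-9: h = 236.99 − 4.48 = 232.51 m.
Head difference: h(P-4) − h(P-9) = 239.45 − 232.51 = 6.94 m.
Hydraulic gradient: i = |Δh| / L = 6.94 / 1833.1 = 0.00379.
Flow is from higher to lower head: from P-4 toward P-9, i.e. toward the south.

i ≈ 0.00379; groundwater flows toward the south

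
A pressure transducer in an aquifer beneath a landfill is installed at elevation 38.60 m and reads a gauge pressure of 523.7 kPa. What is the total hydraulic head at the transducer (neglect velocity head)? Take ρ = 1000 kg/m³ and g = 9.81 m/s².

ψ = P/(ρg) = 523.7×1000 / (1000 × 9.81) = 53.38 m.
h = z + ψ = 38.60 + 53.38 = 91.98 m.

h ≈ 91.98 m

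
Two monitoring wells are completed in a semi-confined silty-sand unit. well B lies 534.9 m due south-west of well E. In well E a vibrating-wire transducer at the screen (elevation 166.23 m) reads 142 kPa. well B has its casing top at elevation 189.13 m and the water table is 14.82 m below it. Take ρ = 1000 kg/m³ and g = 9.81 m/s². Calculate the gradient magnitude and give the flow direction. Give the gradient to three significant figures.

i ≈ 0.0120; groundwater flows toward the south-west

Pressure head at well E: ψ = P/(ρg) = 142×1000 / (1000 × 9.81) = 14.48 m.
Total head at well E: h = z + ψ = 166.23 + 14.48 = 180.71 m.
Total head at well B: h = 189.13 − 14.82 = 174.31 m.
Head difference: h(well E) − h(well B) = 180.71 − 174.31 = 6.40 m.
Hydraulic gradient: i = |Δh| / L = 6.40 / 534.9 = 0.0120.
Flow is from higher to lower head: from well E toward well B, i.e. toward the south-west.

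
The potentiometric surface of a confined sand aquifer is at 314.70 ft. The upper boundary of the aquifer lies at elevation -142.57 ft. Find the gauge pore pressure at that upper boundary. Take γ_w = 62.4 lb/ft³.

Pressure head at the aquifer top: ψ = h − z = 314.70 − (-142.57) = 457.27 ft.
P = γψ/144 = 62.4 × 457.27 / 144 = 198 psi.

P ≈ 198 psi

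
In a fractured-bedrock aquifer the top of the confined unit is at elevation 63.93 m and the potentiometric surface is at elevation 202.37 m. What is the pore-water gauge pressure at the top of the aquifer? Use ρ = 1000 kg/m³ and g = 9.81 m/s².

P ≈ 1360 kPa

Pressure head at the aquifer top: ψ = h − z = 202.37 − 63.93 = 138.44 m.
P = ρgψ = 1000 × 9.81 × 138.44 = 1358096 Pa ≈ 1360 kPa.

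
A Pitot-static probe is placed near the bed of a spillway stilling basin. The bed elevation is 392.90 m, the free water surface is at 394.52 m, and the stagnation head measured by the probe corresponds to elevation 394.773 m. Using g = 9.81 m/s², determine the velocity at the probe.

Near the bed, under hydrostatic conditions, the piezometric head (z + ψ) equals the free-surface elevation, 394.52 m.
Velocity head = total − piezometric = 394.773 − 394.52 = 0.253 m.
v = √(2g·h_v) = √(2 × 9.81 × 0.253) = 2.23 m/s.

v ≈ 2.23 m/s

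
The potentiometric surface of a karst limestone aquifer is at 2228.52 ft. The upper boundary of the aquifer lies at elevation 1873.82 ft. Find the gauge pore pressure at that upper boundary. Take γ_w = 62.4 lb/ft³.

P ≈ 154 psi

Pressure head at the aquifer top: ψ = h − z = 2228.52 − 1873.82 = 354.70 ft.
P = γψ/144 = 62.4 × 354.70 / 144 = 154 psi.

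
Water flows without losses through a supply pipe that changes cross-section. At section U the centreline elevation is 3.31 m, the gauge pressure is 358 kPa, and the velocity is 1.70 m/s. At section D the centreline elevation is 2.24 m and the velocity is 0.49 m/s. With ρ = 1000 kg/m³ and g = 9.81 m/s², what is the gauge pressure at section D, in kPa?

P₂ ≈ 370 kPa

Pressure head at U: ψ₁ = P₁/(ρg) = 358×1000 / (1000 × 9.81) = 36.49 m.
Velocity heads: v₁²/2g = 1.70²/19.62 = 0.147 m; v₂²/2g = 0.49²/19.62 = 0.012 m.
Total head H = z₁ + ψ₁ + v₁²/2g = 3.31 + 36.49 + 0.147 = 39.95 m.
ψ₂ = H − z₂ − v₂²/2g = 39.95 − 2.24 − 0.012 = 37.70 m.
P₂ = ρgψ₂ = 1000 × 9.81 × 37.70 ≈ 370 kPa.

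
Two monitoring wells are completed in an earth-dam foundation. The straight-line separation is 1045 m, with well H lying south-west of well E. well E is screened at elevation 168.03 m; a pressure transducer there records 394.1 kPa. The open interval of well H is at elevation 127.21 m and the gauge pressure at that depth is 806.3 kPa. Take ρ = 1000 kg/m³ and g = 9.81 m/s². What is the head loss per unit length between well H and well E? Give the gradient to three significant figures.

i ≈ 0.00115 m/m

Pressure head at well E: ψ = P/(ρg) = 394.1×1000 / (1000 × 9.81) = 40.17 m.
Total head at well E: h = z + ψ = 168.03 + 40.17 = 208.20 m.
Pressure head at well H: ψ = P/(ρg) = 806.3×1000 / (1000 × 9.81) = 82.19 m.
Total head at well H: h = z + ψ = 127.21 + 82.19 = 209.40 m.
Head difference: h(well E) − h(well H) = 208.20 − 209.40 = -1.20 m.
Hydraulic gradient: i = |Δh| / L = 1.20 / 1045 = 0.00115.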